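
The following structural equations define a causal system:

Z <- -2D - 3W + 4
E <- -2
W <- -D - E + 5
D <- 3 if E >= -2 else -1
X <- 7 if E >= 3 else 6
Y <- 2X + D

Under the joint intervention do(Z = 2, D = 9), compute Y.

The joint intervention fixes Z = 2, D = 9, removing each variable's own equation.
X = 7 if E >= 3 else 6  [with E=-2]  = 6
Y = 2X + D  [with X=6, D=9]  = 21

21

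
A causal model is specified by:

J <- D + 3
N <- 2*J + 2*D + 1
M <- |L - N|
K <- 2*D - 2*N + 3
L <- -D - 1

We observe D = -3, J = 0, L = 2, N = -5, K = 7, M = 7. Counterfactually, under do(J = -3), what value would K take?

do(J=-3) replaces the equation J <- D + 3 with the constant J = -3.
N = 2*J + 2*D + 1  [with J=-3, D=-3]  = -11
K = 2*D - 2*N + 3  [with D=-3, N=-11]  = 19

19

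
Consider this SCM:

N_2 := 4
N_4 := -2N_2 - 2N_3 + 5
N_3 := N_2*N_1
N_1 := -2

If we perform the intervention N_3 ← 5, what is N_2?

Under do(N_3=5), the mechanism N_3 := N_2*N_1 is discarded; N_3 is fixed at 5.
Since N_2 is not a descendant of the intervened variable, it is unaffected.

4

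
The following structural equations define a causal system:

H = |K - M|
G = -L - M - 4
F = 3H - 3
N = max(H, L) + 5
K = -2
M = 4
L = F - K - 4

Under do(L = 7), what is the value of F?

15

The intervention breaks the incoming arrows to L: L = F - K - 4 no longer applies, and L = 7.
Since F is not a descendant of the intervened variable, it is unaffected.
H = |K - M|  [with K=-2, M=4]  = 6
F = 3H - 3  [with H=6]  = 15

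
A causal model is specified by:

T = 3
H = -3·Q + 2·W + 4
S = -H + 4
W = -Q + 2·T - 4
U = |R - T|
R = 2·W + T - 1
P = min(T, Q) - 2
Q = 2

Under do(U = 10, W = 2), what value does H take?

2

The joint intervention fixes U = 10, W = 2, removing each variable's own equation.
H = -3·Q + 2·W + 4  [with Q=2, W=2]  = 2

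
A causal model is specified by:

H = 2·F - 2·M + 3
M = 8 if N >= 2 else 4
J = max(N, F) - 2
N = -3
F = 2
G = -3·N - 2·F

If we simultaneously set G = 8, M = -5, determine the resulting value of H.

Setting G = 8, M = -5 by intervention discards those variables' equations.
H = 2·F - 2·M + 3  [with F=2, M=-5]  = 17

17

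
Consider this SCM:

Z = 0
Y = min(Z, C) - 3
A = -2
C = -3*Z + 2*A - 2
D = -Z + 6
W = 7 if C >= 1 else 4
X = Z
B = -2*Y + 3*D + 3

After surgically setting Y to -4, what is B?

29

Intervening sets Y = -4 and removes its equation (Y = min(Z, C) - 3).
D = -Z + 6  [with Z=0]  = 6
B = -2*Y + 3*D + 3  [with Y=-4, D=6]  = 29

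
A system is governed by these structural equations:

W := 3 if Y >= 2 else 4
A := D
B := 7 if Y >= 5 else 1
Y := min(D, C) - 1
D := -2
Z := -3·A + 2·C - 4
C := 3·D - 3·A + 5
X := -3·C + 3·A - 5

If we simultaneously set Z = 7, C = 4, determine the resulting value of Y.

Under do(Z = 7, C = 4), each intervened variable's structural equation is replaced by its fixed value.
Y = min(D, C) - 1  [with D=-2, C=4]  = -3

-3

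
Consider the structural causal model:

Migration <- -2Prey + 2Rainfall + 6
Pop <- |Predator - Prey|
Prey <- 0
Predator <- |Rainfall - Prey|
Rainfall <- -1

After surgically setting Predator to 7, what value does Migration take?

4

The intervention breaks the incoming arrows to Predator: Predator <- |Rainfall - Prey| no longer applies, and Predator = 7.
Migration is not downstream of the intervention, so its value is determined by the original equations.
Migration = -2Prey + 2Rainfall + 6  [with Prey=0, Rainfall=-1]  = 4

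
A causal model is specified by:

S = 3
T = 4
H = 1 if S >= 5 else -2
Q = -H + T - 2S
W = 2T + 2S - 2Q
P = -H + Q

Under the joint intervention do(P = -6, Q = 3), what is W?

Setting P = -6, Q = 3 by intervention discards those variables' equations.
W = 2T + 2S - 2Q  [with T=4, S=3, Q=3]  = 8

8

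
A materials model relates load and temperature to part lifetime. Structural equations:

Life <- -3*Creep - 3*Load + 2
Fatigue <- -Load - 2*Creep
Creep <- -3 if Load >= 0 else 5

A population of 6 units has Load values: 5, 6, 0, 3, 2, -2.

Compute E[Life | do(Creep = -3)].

4

Under do(Creep=-3), Creep's equation is replaced by Creep=-3 for every unit. Per-unit Life: -4, -7, 11, 2, 5, 17. Mean = 4.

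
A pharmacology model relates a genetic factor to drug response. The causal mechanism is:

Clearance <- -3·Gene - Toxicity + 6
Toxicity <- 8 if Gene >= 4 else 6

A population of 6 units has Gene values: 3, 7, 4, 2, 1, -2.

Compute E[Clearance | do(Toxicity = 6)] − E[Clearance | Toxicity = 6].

Every unit gets Toxicity=6 under the intervention. Clearance values become -9, -21, -12, -6, -3, 6; E[Clearance|do(Toxicity=6)] = -7.5.
Observing Toxicity=6 restricts to units where Toxicity's equation naturally yields 6: Gene ∈ {3, 2, 1, -2}. In that subpopulation Clearance = -9, -6, -3, 6, mean -3.
Difference = -7.5 − (-3) = -4.5.

-4.5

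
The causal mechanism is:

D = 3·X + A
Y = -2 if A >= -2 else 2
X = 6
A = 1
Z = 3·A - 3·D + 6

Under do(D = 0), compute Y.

Under do(D=0), the mechanism D = 3·X + A is discarded; D is fixed at 0.
Since Y is not a descendant of the intervened variable, it is unaffected.
Y = -2 if A >= -2 else 2  [with A=1]  = -2

-2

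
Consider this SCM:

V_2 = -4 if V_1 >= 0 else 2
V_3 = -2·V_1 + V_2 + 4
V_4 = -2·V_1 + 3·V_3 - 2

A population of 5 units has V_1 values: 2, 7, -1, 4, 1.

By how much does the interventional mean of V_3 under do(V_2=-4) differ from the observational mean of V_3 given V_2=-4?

1.8

do(V_2=-4) breaks V_2's dependence on V_1. With V_2=-4 fixed, V_3 across the units is -4, -14, 2, -8, -2, mean -5.2.
Observing V_2=-4 restricts to units where V_2's equation naturally yields -4: V_1 ∈ {2, 7, 4, 1}. In that subpopulation V_3 = -4, -14, -8, -2, mean -7.
Difference = -5.2 − (-7) = 1.8.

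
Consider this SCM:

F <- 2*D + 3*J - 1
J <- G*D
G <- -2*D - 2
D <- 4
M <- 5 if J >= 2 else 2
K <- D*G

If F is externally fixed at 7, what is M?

2

do(F=7) replaces the equation F <- 2*D + 3*J - 1 with the constant F = 7.
Since M is not a descendant of the intervened variable, it is unaffected.
G = -2*D - 2  [with D=4]  = -10
J = G*D  [with G=-10, D=4]  = -40
M = 5 if J >= 2 else 2  [with J=-40]  = 2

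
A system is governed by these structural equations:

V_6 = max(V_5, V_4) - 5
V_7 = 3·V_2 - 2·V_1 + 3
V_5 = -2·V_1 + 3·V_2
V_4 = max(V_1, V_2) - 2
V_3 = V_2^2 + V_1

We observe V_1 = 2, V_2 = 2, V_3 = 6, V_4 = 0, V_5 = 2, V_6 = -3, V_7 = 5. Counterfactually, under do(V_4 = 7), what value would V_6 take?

Under do(V_4=7), the mechanism V_4 = max(V_1, V_2) - 2 is discarded; V_4 is fixed at 7.
V_5 = -2·V_1 + 3·V_2  [with V_1=2, V_2=2]  = 2
V_6 = max(V_5, V_4) - 5  [with V_5=2, V_4=7]  = 2

2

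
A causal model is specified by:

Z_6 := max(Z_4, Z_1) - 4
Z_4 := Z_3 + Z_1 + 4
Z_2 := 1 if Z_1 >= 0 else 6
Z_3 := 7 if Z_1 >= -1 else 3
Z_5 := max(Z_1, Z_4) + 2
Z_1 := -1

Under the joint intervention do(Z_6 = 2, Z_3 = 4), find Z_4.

7

Under do(Z_6 = 2, Z_3 = 4), each intervened variable's structural equation is replaced by its fixed value.
Z_4 = Z_3 + Z_1 + 4  [with Z_3=4, Z_1=-1]  = 7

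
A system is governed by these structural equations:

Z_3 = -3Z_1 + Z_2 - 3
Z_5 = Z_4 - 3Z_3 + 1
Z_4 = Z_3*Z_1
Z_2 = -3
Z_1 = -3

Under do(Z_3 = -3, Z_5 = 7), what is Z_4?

9

The joint intervention fixes Z_3 = -3, Z_5 = 7, removing each variable's own equation.
Z_4 = Z_3*Z_1  [with Z_3=-3, Z_1=-3]  = 9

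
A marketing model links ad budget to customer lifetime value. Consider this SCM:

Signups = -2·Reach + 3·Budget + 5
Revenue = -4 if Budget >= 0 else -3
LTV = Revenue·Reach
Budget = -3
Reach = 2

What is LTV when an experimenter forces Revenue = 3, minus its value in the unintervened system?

12

Intervening sets Revenue = 3 and removes its equation (Revenue = -4 if Budget >= 0 else -3).
LTV = Revenue·Reach  [with Revenue=3, Reach=2]  = 6
Without intervention: Revenue = -4 if Budget >= 0 else -3  [with Budget=-3]  = -3; LTV = Revenue·Reach  [with Revenue=-3, Reach=2]  = -6.
Change = 6 − (-6) = 12.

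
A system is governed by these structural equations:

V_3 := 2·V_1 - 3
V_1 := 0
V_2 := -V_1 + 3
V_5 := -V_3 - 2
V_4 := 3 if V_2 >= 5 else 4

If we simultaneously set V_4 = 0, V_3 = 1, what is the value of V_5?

-3

The joint intervention fixes V_4 = 0, V_3 = 1, removing each variable's own equation.
V_5 = -V_3 - 2  [with V_3=1]  = -3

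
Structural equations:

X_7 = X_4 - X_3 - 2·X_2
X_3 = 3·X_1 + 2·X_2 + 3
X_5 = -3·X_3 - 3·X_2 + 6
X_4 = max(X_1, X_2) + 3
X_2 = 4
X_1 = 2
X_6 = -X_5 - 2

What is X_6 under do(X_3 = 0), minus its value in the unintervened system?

-51

The intervention breaks the incoming arrows to X_3: X_3 = 3·X_1 + 2·X_2 + 3 no longer applies, and X_3 = 0.
X_5 = -3·X_3 - 3·X_2 + 6  [with X_3=0, X_2=4]  = -6
X_6 = -X_5 - 2  [with X_5=-6]  = 4
Without intervention: X_3 = 3·X_1 + 2·X_2 + 3  [with X_1=2, X_2=4]  = 17; X_5 = -3·X_3 - 3·X_2 + 6  [with X_3=17, X_2=4]  = -57; X_6 = -X_5 - 2  [with X_5=-57]  = 55.
Change = 4 − 55 = -51.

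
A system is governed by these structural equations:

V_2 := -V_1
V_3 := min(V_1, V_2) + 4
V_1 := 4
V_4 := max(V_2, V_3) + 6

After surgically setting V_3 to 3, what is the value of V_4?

9

The intervention breaks the incoming arrows to V_3: V_3 := min(V_1, V_2) + 4 no longer applies, and V_3 = 3.
V_2 = -V_1  [with V_1=4]  = -4
V_4 = max(V_2, V_3) + 6  [with V_2=-4, V_3=3]  = 9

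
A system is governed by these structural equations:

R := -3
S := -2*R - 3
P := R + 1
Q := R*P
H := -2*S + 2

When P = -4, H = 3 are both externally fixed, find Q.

The joint intervention fixes P = -4, H = 3, removing each variable's own equation.
Q = R*P  [with R=-3, P=-4]  = 12

12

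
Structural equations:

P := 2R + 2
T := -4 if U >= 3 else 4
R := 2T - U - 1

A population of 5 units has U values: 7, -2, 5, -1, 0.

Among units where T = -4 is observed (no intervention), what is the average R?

E[R|T=-4] averages over only the 2 units with T=-4 (U = 7, 5): R = -16, -14, mean -15.

-15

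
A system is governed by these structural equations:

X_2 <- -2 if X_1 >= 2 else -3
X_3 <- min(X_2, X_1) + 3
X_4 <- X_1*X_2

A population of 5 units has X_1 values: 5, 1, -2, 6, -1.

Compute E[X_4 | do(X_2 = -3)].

-5.4

The intervention sets X_2=-3 in all 5 units regardless of X_1. Recomputing X_4 per unit gives -15, -3, 6, -18, 3; average -5.4.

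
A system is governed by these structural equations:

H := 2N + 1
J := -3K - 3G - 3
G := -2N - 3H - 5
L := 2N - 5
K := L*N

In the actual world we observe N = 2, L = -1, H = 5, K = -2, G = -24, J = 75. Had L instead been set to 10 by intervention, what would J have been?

9

Under do(L=10), the mechanism L := 2N - 5 is discarded; L is fixed at 10.
H = 2N + 1  [with N=2]  = 5
K = L*N  [with L=10, N=2]  = 20
G = -2N - 3H - 5  [with N=2, H=5]  = -24
J = -3K - 3G - 3  [with K=20, G=-24]  = 9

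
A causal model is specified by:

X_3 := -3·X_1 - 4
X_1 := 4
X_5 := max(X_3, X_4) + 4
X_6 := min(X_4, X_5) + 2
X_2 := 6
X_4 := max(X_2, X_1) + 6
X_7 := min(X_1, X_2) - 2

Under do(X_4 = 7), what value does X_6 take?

9

Under do(X_4=7), the mechanism X_4 := max(X_2, X_1) + 6 is discarded; X_4 is fixed at 7.
X_3 = -3·X_1 - 4  [with X_1=4]  = -16
X_5 = max(X_3, X_4) + 4  [with X_3=-16, X_4=7]  = 11
X_6 = min(X_4, X_5) + 2  [with X_4=7, X_5=11]  = 9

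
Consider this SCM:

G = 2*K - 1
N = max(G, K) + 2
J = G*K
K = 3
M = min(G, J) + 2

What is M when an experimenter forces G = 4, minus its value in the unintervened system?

-1

do(G=4) replaces the equation G = 2*K - 1 with the constant G = 4.
J = G*K  [with G=4, K=3]  = 12
M = min(G, J) + 2  [with G=4, J=12]  = 6
Without intervention: G = 2*K - 1  [with K=3]  = 5; J = G*K  [with G=5, K=3]  = 15; M = min(G, J) + 2  [with G=5, J=15]  = 7.
Change = 6 − 7 = -1.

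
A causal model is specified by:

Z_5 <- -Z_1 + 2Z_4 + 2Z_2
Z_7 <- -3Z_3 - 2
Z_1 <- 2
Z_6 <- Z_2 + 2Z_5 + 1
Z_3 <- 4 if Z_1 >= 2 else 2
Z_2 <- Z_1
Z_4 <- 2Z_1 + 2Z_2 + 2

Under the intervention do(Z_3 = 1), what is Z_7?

-5

The intervention breaks the incoming arrows to Z_3: Z_3 <- 4 if Z_1 >= 2 else 2 no longer applies, and Z_3 = 1.
Z_7 = -3Z_3 - 2  [with Z_3=1]  = -5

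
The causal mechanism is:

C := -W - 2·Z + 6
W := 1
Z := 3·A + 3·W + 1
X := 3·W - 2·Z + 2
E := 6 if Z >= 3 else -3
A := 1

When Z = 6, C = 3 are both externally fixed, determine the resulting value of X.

-7

Setting Z = 6, C = 3 by intervention discards those variables' equations.
X = 3·W - 2·Z + 2  [with W=1, Z=6]  = -7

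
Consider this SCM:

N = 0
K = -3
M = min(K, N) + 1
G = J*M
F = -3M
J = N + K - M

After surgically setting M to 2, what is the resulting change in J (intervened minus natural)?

The intervention breaks the incoming arrows to M: M = min(K, N) + 1 no longer applies, and M = 2.
J = N + K - M  [with N=0, K=-3, M=2]  = -5
Without intervention: M = min(K, N) + 1  [with K=-3, N=0]  = -2; J = N + K - M  [with N=0, K=-3, M=-2]  = -1.
Change = -5 − (-1) = -4.

-4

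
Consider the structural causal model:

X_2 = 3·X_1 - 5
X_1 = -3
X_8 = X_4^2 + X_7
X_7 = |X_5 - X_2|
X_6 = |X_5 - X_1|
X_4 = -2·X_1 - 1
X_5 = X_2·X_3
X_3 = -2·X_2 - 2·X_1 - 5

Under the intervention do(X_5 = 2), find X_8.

do(X_5=2) replaces the equation X_5 = X_2·X_3 with the constant X_5 = 2.
X_2 = 3·X_1 - 5  [with X_1=-3]  = -14
X_4 = -2·X_1 - 1  [with X_1=-3]  = 5
X_7 = |X_5 - X_2|  [with X_5=2, X_2=-14]  = 16
X_8 = X_4^2 + X_7  [with X_4=5, X_7=16]  = 41

41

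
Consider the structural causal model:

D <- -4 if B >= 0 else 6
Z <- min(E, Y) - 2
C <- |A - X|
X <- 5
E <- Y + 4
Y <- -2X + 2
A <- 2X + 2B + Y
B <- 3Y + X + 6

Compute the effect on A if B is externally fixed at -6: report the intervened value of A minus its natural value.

14

do(B=-6) replaces the equation B <- 3Y + X + 6 with the constant B = -6.
Y = -2X + 2  [with X=5]  = -8
A = 2X + 2B + Y  [with X=5, B=-6, Y=-8]  = -10
Without intervention: Y = -2X + 2  [with X=5]  = -8; B = 3Y + X + 6  [with Y=-8, X=5]  = -13; A = 2X + 2B + Y  [with X=5, B=-13, Y=-8]  = -24.
Change = -10 − (-24) = 14.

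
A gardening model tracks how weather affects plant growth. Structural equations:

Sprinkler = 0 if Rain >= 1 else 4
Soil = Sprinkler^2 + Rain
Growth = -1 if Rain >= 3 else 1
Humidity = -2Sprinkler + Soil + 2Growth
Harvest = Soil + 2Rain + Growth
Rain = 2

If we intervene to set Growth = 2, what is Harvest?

Under do(Growth=2), the mechanism Growth = -1 if Rain >= 3 else 1 is discarded; Growth is fixed at 2.
Sprinkler = 0 if Rain >= 1 else 4  [with Rain=2]  = 0
Soil = Sprinkler^2 + Rain  [with Sprinkler=0, Rain=2]  = 2
Harvest = Soil + 2Rain + Growth  [with Soil=2, Rain=2, Growth=2]  = 8

8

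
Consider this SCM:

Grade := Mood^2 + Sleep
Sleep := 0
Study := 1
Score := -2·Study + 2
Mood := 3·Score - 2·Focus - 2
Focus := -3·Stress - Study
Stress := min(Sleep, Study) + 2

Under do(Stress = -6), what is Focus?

17

The intervention breaks the incoming arrows to Stress: Stress := min(Sleep, Study) + 2 no longer applies, and Stress = -6.
Focus = -3·Stress - Study  [with Stress=-6, Study=1]  = 17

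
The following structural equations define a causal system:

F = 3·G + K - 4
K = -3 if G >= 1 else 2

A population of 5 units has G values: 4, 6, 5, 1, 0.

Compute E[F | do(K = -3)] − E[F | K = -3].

The intervention sets K=-3 in all 5 units regardless of G. Recomputing F per unit gives 5, 11, 8, -4, -7; average 2.6.
Observing K=-3 restricts to units where K's equation naturally yields -3: G ∈ {4, 6, 5, 1}. In that subpopulation F = 5, 11, 8, -4, mean 5.
Difference = 2.6 − 5 = -2.4.

-2.4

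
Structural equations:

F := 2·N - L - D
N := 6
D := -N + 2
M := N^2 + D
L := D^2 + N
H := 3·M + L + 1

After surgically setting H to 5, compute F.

-6

do(H=5) replaces the equation H := 3·M + L + 1 with the constant H = 5.
Since F is not a descendant of the intervened variable, it is unaffected.
D = -N + 2  [with N=6]  = -4
L = D^2 + N  [with D=-4, N=6]  = 22
F = 2·N - L - D  [with N=6, L=22, D=-4]  = -6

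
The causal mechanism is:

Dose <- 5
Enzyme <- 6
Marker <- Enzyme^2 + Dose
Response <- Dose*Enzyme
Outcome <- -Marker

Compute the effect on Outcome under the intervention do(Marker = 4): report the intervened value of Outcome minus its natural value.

do(Marker=4) replaces the equation Marker <- Enzyme^2 + Dose with the constant Marker = 4.
Outcome = -Marker  [with Marker=4]  = -4
Without intervention: Marker = Enzyme^2 + Dose  [with Enzyme=6, Dose=5]  = 41; Outcome = -Marker  [with Marker=41]  = -41.
Change = -4 − (-41) = 37.

37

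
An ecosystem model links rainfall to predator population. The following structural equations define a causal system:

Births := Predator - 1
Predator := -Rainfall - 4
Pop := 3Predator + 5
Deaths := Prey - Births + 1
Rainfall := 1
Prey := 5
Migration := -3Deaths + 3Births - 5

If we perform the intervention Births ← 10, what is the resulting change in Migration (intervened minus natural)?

Under do(Births=10), the mechanism Births := Predator - 1 is discarded; Births is fixed at 10.
Deaths = Prey - Births + 1  [with Prey=5, Births=10]  = -4
Migration = -3Deaths + 3Births - 5  [with Deaths=-4, Births=10]  = 37
Without intervention: Predator = -Rainfall - 4  [with Rainfall=1]  = -5; Births = Predator - 1  [with Predator=-5]  = -6; Deaths = Prey - Births + 1  [with Prey=5, Births=-6]  = 12; Migration = -3Deaths + 3Births - 5  [with Deaths=12, Births=-6]  = -59.
Change = 37 − (-59) = 96.

96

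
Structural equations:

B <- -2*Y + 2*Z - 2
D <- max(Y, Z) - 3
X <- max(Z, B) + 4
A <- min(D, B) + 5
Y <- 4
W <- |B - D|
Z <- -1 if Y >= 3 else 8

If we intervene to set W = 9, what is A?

do(W=9) replaces the equation W <- |B - D| with the constant W = 9.
Since A is not a descendant of the intervened variable, it is unaffected.
Z = -1 if Y >= 3 else 8  [with Y=4]  = -1
D = max(Y, Z) - 3  [with Y=4, Z=-1]  = 1
B = -2*Y + 2*Z - 2  [with Y=4, Z=-1]  = -12
A = min(D, B) + 5  [with D=1, B=-12]  = -7

-7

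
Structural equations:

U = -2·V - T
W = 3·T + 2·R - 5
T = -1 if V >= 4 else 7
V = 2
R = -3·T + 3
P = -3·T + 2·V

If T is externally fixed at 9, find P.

Under do(T=9), the mechanism T = -1 if V >= 4 else 7 is discarded; T is fixed at 9.
P = -3·T + 2·V  [with T=9, V=2]  = -23

-23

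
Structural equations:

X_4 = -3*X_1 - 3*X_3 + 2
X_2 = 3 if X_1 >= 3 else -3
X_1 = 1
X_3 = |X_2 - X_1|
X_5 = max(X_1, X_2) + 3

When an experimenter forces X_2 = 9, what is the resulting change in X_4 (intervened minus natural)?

-12

Under do(X_2=9), the mechanism X_2 = 3 if X_1 >= 3 else -3 is discarded; X_2 is fixed at 9.
X_3 = |X_2 - X_1|  [with X_2=9, X_1=1]  = 8
X_4 = -3*X_1 - 3*X_3 + 2  [with X_1=1, X_3=8]  = -25
Without intervention: X_2 = 3 if X_1 >= 3 else -3  [with X_1=1]  = -3; X_3 = |X_2 - X_1|  [with X_2=-3, X_1=1]  = 4; X_4 = -3*X_1 - 3*X_3 + 2  [with X_1=1, X_3=4]  = -13.
Change = -25 − (-13) = -12.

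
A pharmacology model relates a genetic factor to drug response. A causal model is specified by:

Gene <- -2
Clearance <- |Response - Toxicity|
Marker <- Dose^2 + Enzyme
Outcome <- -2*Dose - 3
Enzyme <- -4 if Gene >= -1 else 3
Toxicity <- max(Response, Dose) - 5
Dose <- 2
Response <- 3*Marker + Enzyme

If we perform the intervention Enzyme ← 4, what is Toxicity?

The intervention breaks the incoming arrows to Enzyme: Enzyme <- -4 if Gene >= -1 else 3 no longer applies, and Enzyme = 4.
Marker = Dose^2 + Enzyme  [with Dose=2, Enzyme=4]  = 8
Response = 3*Marker + Enzyme  [with Marker=8, Enzyme=4]  = 28
Toxicity = max(Response, Dose) - 5  [with Response=28, Dose=2]  = 23

23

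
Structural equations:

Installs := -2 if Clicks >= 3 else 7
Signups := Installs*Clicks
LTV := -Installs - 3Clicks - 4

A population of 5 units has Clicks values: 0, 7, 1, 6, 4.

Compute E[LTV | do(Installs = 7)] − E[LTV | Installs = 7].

Every unit gets Installs=7 under the intervention. LTV values become -11, -32, -14, -29, -23; E[LTV|do(Installs=7)] = -21.8.
Observing Installs=7 restricts to units where Installs's equation naturally yields 7: Clicks ∈ {0, 1}. In that subpopulation LTV = -11, -14, mean -12.5.
Difference = -21.8 − (-12.5) = -9.3.

-9.3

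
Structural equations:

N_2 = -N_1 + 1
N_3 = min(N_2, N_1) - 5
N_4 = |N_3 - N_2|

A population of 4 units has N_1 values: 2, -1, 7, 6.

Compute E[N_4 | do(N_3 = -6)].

3.5

do(N_3=-6) breaks N_3's dependence on N_1. With N_3=-6 fixed, N_4 across the units is 5, 8, 0, 1, mean 3.5.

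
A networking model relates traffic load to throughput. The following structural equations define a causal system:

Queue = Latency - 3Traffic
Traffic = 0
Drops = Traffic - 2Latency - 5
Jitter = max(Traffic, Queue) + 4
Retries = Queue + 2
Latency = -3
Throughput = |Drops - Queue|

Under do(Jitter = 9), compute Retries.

do(Jitter=9) replaces the equation Jitter = max(Traffic, Queue) + 4 with the constant Jitter = 9.
Since Retries is not a descendant of the intervened variable, it is unaffected.
Queue = Latency - 3Traffic  [with Latency=-3, Traffic=0]  = -3
Retries = Queue + 2  [with Queue=-3]  = -1

-1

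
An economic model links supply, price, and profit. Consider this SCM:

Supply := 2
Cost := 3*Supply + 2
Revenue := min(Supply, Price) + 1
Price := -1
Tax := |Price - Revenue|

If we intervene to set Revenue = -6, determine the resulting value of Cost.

Under do(Revenue=-6), the mechanism Revenue := min(Supply, Price) + 1 is discarded; Revenue is fixed at -6.
Since Cost is not a descendant of the intervened variable, it is unaffected.
Cost = 3*Supply + 2  [with Supply=2]  = 8

8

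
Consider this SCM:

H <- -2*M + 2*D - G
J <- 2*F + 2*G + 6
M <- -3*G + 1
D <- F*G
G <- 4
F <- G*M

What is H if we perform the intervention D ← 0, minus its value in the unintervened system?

Under do(D=0), the mechanism D <- F*G is discarded; D is fixed at 0.
M = -3*G + 1  [with G=4]  = -11
H = -2*M + 2*D - G  [with M=-11, D=0, G=4]  = 18
Without intervention: M = -3*G + 1  [with G=4]  = -11; F = G*M  [with G=4, M=-11]  = -44; D = F*G  [with F=-44, G=4]  = -176; H = -2*M + 2*D - G  [with M=-11, D=-176, G=4]  = -334.
Change = 18 − (-334) = 352.

352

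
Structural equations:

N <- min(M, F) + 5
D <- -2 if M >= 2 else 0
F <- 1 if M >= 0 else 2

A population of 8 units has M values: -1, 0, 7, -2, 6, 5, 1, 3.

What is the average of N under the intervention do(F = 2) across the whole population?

do(F=2) breaks F's dependence on M. With F=2 fixed, N across the units is 4, 5, 7, 3, 7, 7, 6, 7, mean 5.75.

5.75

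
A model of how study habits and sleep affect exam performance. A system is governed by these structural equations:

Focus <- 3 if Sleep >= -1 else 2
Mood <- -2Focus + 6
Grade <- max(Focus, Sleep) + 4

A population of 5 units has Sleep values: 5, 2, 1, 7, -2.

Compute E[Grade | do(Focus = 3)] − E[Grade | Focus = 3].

-0.3

The intervention sets Focus=3 in all 5 units regardless of Sleep. Recomputing Grade per unit gives 9, 7, 7, 11, 7; average 8.2.
E[Grade|Focus=3] averages over only the 4 units with Focus=3 (Sleep = 5, 2, 1, 7): Grade = 9, 7, 7, 11, mean 8.5.
Difference = 8.2 − 8.5 = -0.3.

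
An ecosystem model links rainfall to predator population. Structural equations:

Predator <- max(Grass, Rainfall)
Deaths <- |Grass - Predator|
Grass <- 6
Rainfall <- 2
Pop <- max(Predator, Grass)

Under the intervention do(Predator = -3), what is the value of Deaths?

The intervention breaks the incoming arrows to Predator: Predator <- max(Grass, Rainfall) no longer applies, and Predator = -3.
Deaths = |Grass - Predator|  [with Grass=6, Predator=-3]  = 9

9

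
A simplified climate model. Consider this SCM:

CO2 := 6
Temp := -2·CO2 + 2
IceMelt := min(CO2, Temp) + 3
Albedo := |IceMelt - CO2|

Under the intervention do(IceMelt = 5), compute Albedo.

The intervention breaks the incoming arrows to IceMelt: IceMelt := min(CO2, Temp) + 3 no longer applies, and IceMelt = 5.
Albedo = |IceMelt - CO2|  [with IceMelt=5, CO2=6]  = 1

1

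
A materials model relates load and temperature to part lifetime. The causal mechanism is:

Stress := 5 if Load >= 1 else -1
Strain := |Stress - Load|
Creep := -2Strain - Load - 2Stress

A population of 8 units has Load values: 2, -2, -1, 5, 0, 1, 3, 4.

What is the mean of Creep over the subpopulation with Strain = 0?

-6

Conditioning on Strain=0 selects the 2 unit(s) with Load ∈ {-1, 5}. Their Creep values: 3, -15. Mean = -6.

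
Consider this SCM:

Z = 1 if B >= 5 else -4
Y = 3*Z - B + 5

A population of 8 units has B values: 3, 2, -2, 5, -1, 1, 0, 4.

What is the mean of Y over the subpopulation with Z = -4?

E[Y|Z=-4] averages over only the 7 units with Z=-4 (B = 3, 2, -2, -1, 1, 0, 4): Y = -10, -9, -5, -6, -8, -7, -11, mean -8.

-8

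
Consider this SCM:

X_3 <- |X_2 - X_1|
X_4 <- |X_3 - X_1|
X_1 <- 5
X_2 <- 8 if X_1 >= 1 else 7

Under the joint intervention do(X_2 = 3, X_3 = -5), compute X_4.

Setting X_2 = 3, X_3 = -5 by intervention discards those variables' equations.
X_4 = |X_3 - X_1|  [with X_3=-5, X_1=5]  = 10

10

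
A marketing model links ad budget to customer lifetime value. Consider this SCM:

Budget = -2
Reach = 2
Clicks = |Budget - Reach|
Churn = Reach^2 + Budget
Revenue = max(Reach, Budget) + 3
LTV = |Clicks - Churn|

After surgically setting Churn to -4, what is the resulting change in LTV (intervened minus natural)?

Under do(Churn=-4), the mechanism Churn = Reach^2 + Budget is discarded; Churn is fixed at -4.
Clicks = |Budget - Reach|  [with Budget=-2, Reach=2]  = 4
LTV = |Clicks - Churn|  [with Clicks=4, Churn=-4]  = 8
Without intervention: Clicks = |Budget - Reach|  [with Budget=-2, Reach=2]  = 4; Churn = Reach^2 + Budget  [with Reach=2, Budget=-2]  = 2; LTV = |Clicks - Churn|  [with Clicks=4, Churn=2]  = 2.
Change = 8 − 2 = 6.

6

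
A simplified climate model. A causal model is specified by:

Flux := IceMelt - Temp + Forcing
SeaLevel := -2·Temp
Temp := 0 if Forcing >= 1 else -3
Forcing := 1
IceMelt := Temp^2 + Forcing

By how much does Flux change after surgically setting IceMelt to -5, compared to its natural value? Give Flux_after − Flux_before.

-6

do(IceMelt=-5) replaces the equation IceMelt := Temp^2 + Forcing with the constant IceMelt = -5.
Temp = 0 if Forcing >= 1 else -3  [with Forcing=1]  = 0
Flux = IceMelt - Temp + Forcing  [with IceMelt=-5, Temp=0, Forcing=1]  = -4
Without intervention: Temp = 0 if Forcing >= 1 else -3  [with Forcing=1]  = 0; IceMelt = Temp^2 + Forcing  [with Temp=0, Forcing=1]  = 1; Flux = IceMelt - Temp + Forcing  [with IceMelt=1, Temp=0, Forcing=1]  = 2.
Change = -4 − 2 = -6.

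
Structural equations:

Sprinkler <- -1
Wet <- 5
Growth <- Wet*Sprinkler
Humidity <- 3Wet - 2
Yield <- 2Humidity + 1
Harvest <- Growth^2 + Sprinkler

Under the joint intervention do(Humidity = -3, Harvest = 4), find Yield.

Setting Humidity = -3, Harvest = 4 by intervention discards those variables' equations.
Yield = 2Humidity + 1  [with Humidity=-3]  = -5

-5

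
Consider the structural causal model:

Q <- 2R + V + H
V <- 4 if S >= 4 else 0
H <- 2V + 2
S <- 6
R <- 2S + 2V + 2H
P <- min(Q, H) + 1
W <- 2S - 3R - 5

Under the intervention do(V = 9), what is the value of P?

Under do(V=9), the mechanism V <- 4 if S >= 4 else 0 is discarded; V is fixed at 9.
H = 2V + 2  [with V=9]  = 20
R = 2S + 2V + 2H  [with S=6, V=9, H=20]  = 70
Q = 2R + V + H  [with R=70, V=9, H=20]  = 169
P = min(Q, H) + 1  [with Q=169, H=20]  = 21

21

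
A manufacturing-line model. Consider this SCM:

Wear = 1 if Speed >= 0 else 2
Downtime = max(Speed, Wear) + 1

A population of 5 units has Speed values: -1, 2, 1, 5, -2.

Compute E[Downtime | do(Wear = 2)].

Every unit gets Wear=2 under the intervention. Downtime values become 3, 3, 3, 6, 3; E[Downtime|do(Wear=2)] = 3.6.

3.6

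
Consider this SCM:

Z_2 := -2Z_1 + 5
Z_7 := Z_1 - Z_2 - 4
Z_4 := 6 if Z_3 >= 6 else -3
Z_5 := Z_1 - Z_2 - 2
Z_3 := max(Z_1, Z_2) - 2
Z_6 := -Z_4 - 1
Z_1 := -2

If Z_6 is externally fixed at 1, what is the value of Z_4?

do(Z_6=1) replaces the equation Z_6 := -Z_4 - 1 with the constant Z_6 = 1.
No directed path runs from Z_6 to Z_4, so Z_4 keeps its natural value.
Z_2 = -2Z_1 + 5  [with Z_1=-2]  = 9
Z_3 = max(Z_1, Z_2) - 2  [with Z_1=-2, Z_2=9]  = 7
Z_4 = 6 if Z_3 >= 6 else -3  [with Z_3=7]  = 6

6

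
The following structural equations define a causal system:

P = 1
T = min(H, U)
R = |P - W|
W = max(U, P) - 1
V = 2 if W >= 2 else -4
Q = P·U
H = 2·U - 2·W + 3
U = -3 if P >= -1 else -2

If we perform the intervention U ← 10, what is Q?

10

Under do(U=10), the mechanism U = -3 if P >= -1 else -2 is discarded; U is fixed at 10.
Q = P·U  [with P=1, U=10]  = 10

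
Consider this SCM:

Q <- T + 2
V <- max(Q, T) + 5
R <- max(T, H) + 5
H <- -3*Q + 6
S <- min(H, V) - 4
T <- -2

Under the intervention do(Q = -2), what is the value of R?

Under do(Q=-2), the mechanism Q <- T + 2 is discarded; Q is fixed at -2.
H = -3*Q + 6  [with Q=-2]  = 12
R = max(T, H) + 5  [with T=-2, H=12]  = 17

17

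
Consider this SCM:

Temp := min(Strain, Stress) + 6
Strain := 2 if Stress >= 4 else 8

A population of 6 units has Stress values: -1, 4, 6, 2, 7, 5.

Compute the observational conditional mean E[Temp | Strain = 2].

8

Observing Strain=2 restricts to units where Strain's equation naturally yields 2: Stress ∈ {4, 6, 7, 5}. In that subpopulation Temp = 8, 8, 8, 8, mean 8.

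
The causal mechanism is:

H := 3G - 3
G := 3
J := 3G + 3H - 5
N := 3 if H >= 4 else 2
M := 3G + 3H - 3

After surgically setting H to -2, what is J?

The intervention breaks the incoming arrows to H: H := 3G - 3 no longer applies, and H = -2.
J = 3G + 3H - 5  [with G=3, H=-2]  = -2

-2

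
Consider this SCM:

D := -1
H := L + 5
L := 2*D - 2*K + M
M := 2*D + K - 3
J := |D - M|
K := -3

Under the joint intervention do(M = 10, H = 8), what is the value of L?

The joint intervention fixes M = 10, H = 8, removing each variable's own equation.
L = 2*D - 2*K + M  [with D=-1, K=-3, M=10]  = 14

14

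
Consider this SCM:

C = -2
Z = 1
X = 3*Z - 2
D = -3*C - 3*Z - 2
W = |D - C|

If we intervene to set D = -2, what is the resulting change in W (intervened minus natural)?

-3

Intervening sets D = -2 and removes its equation (D = -3*C - 3*Z - 2).
W = |D - C|  [with D=-2, C=-2]  = 0
Without intervention: D = -3*C - 3*Z - 2  [with C=-2, Z=1]  = 1; W = |D - C|  [with D=1, C=-2]  = 3.
Change = 0 − 3 = -3.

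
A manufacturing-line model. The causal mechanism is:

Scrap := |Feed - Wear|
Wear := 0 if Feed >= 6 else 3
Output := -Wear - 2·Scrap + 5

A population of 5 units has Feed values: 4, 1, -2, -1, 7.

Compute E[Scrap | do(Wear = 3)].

3.2

do(Wear=3) breaks Wear's dependence on Feed. With Wear=3 fixed, Scrap across the units is 1, 2, 5, 4, 4, mean 3.2.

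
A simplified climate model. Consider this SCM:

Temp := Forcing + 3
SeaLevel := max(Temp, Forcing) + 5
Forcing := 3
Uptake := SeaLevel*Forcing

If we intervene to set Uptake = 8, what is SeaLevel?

11

Under do(Uptake=8), the mechanism Uptake := SeaLevel*Forcing is discarded; Uptake is fixed at 8.
Since SeaLevel is not a descendant of the intervened variable, it is unaffected.
Temp = Forcing + 3  [with Forcing=3]  = 6
SeaLevel = max(Temp, Forcing) + 5  [with Temp=6, Forcing=3]  = 11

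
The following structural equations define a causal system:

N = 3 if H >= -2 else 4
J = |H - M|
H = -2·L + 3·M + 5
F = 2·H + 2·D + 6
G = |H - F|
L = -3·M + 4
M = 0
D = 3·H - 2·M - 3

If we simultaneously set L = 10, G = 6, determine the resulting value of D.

Under do(L = 10, G = 6), each intervened variable's structural equation is replaced by its fixed value.
H = -2·L + 3·M + 5  [with L=10, M=0]  = -15
D = 3·H - 2·M - 3  [with H=-15, M=0]  = -48

-48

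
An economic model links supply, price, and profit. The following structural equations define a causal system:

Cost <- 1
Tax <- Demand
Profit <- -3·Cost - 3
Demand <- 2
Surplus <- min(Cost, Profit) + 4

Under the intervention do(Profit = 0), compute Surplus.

Intervening sets Profit = 0 and removes its equation (Profit <- -3·Cost - 3).
Surplus = min(Cost, Profit) + 4  [with Cost=1, Profit=0]  = 4

4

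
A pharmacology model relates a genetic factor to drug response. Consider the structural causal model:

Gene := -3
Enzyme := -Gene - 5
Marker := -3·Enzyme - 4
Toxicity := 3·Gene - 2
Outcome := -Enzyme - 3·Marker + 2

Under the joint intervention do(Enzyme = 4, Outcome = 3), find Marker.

Under do(Enzyme = 4, Outcome = 3), each intervened variable's structural equation is replaced by its fixed value.
Marker = -3·Enzyme - 4  [with Enzyme=4]  = -16

-16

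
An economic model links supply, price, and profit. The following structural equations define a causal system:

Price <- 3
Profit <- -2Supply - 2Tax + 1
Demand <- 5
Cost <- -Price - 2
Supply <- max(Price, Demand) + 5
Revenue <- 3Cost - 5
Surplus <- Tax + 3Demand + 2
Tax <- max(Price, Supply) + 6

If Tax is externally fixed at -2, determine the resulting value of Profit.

Intervening sets Tax = -2 and removes its equation (Tax <- max(Price, Supply) + 6).
Supply = max(Price, Demand) + 5  [with Price=3, Demand=5]  = 10
Profit = -2Supply - 2Tax + 1  [with Supply=10, Tax=-2]  = -15

-15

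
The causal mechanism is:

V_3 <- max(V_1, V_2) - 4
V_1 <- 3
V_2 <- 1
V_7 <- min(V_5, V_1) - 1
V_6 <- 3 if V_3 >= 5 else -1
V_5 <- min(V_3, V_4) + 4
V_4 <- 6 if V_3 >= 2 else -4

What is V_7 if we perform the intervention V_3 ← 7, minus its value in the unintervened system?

The intervention breaks the incoming arrows to V_3: V_3 <- max(V_1, V_2) - 4 no longer applies, and V_3 = 7.
V_4 = 6 if V_3 >= 2 else -4  [with V_3=7]  = 6
V_5 = min(V_3, V_4) + 4  [with V_3=7, V_4=6]  = 10
V_7 = min(V_5, V_1) - 1  [with V_5=10, V_1=3]  = 2
Without intervention: V_3 = max(V_1, V_2) - 4  [with V_1=3, V_2=1]  = -1; V_4 = 6 if V_3 >= 2 else -4  [with V_3=-1]  = -4; V_5 = min(V_3, V_4) + 4  [with V_3=-1, V_4=-4]  = 0; V_7 = min(V_5, V_1) - 1  [with V_5=0, V_1=3]  = -1.
Change = 2 − (-1) = 3.

3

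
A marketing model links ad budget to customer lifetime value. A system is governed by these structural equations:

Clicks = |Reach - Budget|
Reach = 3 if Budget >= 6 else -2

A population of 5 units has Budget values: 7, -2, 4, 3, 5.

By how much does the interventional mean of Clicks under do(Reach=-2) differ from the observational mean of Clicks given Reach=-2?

0.9

do(Reach=-2) breaks Reach's dependence on Budget. With Reach=-2 fixed, Clicks across the units is 9, 0, 6, 5, 7, mean 5.4.
E[Clicks|Reach=-2] averages over only the 4 units with Reach=-2 (Budget = -2, 4, 3, 5): Clicks = 0, 6, 5, 7, mean 4.5.
Difference = 5.4 − 4.5 = 0.9.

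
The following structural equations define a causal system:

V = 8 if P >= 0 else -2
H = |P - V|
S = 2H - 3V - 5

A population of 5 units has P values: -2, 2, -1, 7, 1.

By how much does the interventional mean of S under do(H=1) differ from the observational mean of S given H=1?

-3

Every unit gets H=1 under the intervention. S values become 3, -27, 3, -27, -27; E[S|do(H=1)] = -15.
Observing H=1 restricts to units where H's equation naturally yields 1: P ∈ {-1, 7}. In that subpopulation S = 3, -27, mean -12.
Difference = -15 − (-12) = -3.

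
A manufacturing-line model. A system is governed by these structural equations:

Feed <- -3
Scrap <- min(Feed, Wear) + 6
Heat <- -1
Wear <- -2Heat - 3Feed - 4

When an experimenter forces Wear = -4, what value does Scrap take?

The intervention breaks the incoming arrows to Wear: Wear <- -2Heat - 3Feed - 4 no longer applies, and Wear = -4.
Scrap = min(Feed, Wear) + 6  [with Feed=-3, Wear=-4]  = 2

2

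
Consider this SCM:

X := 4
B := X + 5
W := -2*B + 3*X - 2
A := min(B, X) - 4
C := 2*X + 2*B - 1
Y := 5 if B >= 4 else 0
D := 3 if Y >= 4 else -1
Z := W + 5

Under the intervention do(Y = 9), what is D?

3

Intervening sets Y = 9 and removes its equation (Y := 5 if B >= 4 else 0).
D = 3 if Y >= 4 else -1  [with Y=9]  = 3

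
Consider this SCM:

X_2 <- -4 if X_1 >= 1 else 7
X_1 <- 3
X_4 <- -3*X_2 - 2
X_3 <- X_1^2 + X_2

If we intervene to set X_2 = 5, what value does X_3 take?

The intervention breaks the incoming arrows to X_2: X_2 <- -4 if X_1 >= 1 else 7 no longer applies, and X_2 = 5.
X_3 = X_1^2 + X_2  [with X_1=3, X_2=5]  = 14

14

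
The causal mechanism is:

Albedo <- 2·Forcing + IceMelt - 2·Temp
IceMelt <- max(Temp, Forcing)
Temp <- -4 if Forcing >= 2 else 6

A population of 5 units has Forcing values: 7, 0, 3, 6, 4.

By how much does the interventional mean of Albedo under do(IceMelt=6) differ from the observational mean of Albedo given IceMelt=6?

8

The intervention sets IceMelt=6 in all 5 units regardless of Forcing. Recomputing Albedo per unit gives 28, -6, 20, 26, 22; average 18.
Conditioning on IceMelt=6 selects the 2 unit(s) with Forcing ∈ {0, 6}. Their Albedo values: -6, 26. Mean = 10.
Difference = 18 − 10 = 8.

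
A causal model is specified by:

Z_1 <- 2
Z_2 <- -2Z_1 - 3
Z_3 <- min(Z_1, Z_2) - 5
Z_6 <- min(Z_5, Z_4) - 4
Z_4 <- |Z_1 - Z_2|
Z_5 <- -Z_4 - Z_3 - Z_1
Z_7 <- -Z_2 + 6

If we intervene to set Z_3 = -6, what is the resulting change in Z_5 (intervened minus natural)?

-6

do(Z_3=-6) replaces the equation Z_3 <- min(Z_1, Z_2) - 5 with the constant Z_3 = -6.
Z_2 = -2Z_1 - 3  [with Z_1=2]  = -7
Z_4 = |Z_1 - Z_2|  [with Z_1=2, Z_2=-7]  = 9
Z_5 = -Z_4 - Z_3 - Z_1  [with Z_4=9, Z_3=-6, Z_1=2]  = -5
Without intervention: Z_2 = -2Z_1 - 3  [with Z_1=2]  = -7; Z_3 = min(Z_1, Z_2) - 5  [with Z_1=2, Z_2=-7]  = -12; Z_4 = |Z_1 - Z_2|  [with Z_1=2, Z_2=-7]  = 9; Z_5 = -Z_4 - Z_3 - Z_1  [with Z_4=9, Z_3=-12, Z_1=2]  = 1.
Change = -5 − 1 = -6.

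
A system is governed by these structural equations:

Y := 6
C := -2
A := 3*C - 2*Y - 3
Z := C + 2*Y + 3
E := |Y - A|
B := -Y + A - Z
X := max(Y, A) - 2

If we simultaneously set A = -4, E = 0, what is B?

Setting A = -4, E = 0 by intervention discards those variables' equations.
Z = C + 2*Y + 3  [with C=-2, Y=6]  = 13
B = -Y + A - Z  [with Y=6, A=-4, Z=13]  = -23

-23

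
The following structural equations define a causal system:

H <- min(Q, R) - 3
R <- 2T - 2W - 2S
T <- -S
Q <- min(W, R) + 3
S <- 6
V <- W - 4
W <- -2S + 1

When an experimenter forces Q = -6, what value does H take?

-9

The intervention breaks the incoming arrows to Q: Q <- min(W, R) + 3 no longer applies, and Q = -6.
T = -S  [with S=6]  = -6
W = -2S + 1  [with S=6]  = -11
R = 2T - 2W - 2S  [with T=-6, W=-11, S=6]  = -2
H = min(Q, R) - 3  [with Q=-6, R=-2]  = -9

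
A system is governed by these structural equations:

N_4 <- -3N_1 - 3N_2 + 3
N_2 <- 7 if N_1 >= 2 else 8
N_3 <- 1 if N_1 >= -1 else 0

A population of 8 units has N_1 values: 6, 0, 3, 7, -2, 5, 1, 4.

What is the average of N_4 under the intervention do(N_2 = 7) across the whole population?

-27

The intervention sets N_2=7 in all 8 units regardless of N_1. Recomputing N_4 per unit gives -36, -18, -27, -39, -12, -33, -21, -30; average -27.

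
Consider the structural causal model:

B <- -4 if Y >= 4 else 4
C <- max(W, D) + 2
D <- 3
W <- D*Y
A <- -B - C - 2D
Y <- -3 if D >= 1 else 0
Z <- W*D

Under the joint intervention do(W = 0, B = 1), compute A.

-12

Under do(W = 0, B = 1), each intervened variable's structural equation is replaced by its fixed value.
C = max(W, D) + 2  [with W=0, D=3]  = 5
A = -B - C - 2D  [with B=1, C=5, D=3]  = -12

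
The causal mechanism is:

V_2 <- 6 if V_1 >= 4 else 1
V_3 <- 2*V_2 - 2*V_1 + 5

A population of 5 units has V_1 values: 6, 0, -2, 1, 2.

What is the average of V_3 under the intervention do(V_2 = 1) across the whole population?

The intervention sets V_2=1 in all 5 units regardless of V_1. Recomputing V_3 per unit gives -5, 7, 11, 5, 3; average 4.2.

4.2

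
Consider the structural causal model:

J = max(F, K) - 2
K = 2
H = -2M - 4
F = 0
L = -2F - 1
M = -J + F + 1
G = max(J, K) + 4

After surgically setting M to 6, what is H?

-16

Intervening sets M = 6 and removes its equation (M = -J + F + 1).
H = -2M - 4  [with M=6]  = -16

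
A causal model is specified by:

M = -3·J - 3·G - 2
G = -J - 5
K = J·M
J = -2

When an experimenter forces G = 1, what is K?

Under do(G=1), the mechanism G = -J - 5 is discarded; G is fixed at 1.
M = -3·J - 3·G - 2  [with J=-2, G=1]  = 1
K = J·M  [with J=-2, M=1]  = -2

-2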